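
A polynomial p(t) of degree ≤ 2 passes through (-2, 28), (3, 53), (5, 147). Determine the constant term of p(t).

2

Write p(t) = at^2 + bt + c. Substituting each data point gives a linear system:
  4a - 2b + c = 28
  9a + 3b + c = 53
  25a + 5b + c = 147
Solving the system yields a = 6, b = -1, c = 2.
So p(t) = 6t² - t + 2.
The constant term is 2.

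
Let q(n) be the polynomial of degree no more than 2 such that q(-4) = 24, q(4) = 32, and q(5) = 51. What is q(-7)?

Using the Lagrange interpolation formula with nodes -4, 4, 5:
  L_0(n) = (n - 4)(n - 5) / 72
  L_1(n) = (n + 4)(n - 5) / -8
  L_2(n) = (n + 4)(n - 4) / 9
Then q(n) = 24·L_0(n) + 32·L_1(n) + 51·L_2(n).
Expanding and collecting terms gives q(n) = 2n^2 + n - 4.
Evaluating at n = -7: q(-7) = 87.

87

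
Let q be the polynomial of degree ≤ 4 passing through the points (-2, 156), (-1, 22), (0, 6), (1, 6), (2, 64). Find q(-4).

1906

Write q(s) = as^4 + bs^3 + cs^2 + ds + e. Substituting each data point gives a linear system:
  16a - 8b + 4c - 2d + e = 156
  a - b + c - d + e = 22
  e = 6
  a + b + c + d + e = 6
  16a + 8b + 4c + 2d + e = 64
Solving the system yields a = 6, b = -5, c = 2, d = -3, e = 6.
So q(s) = 6s⁴ - 5s³ + 2s² - 3s + 6.
Then q(-4) = 1906.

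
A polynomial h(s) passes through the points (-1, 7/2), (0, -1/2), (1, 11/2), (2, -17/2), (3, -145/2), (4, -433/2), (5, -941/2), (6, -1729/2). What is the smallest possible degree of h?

3

Forward differences of the values at s = -1, 0, 1, 2, 3, 4, 5, 6:
  h  : 7/2  -1/2  11/2  -17/2  -145/2  -433/2  -941/2  -1729/2
  Δ  : -4  6  -14  -64  -144  -254  -394
  Δ^2: 10  -20  -50  -80  -110  -140
  Δ^3: -30  -30  -30  -30  -30
  Δ^4: 0  0  0  0
  Δ^5: 0  0  0
  Δ^6: 0  0
  Δ^7: 0
The third differences are constant (-30) and nonzero, while all higher differences vanish, so the minimal degree is 3.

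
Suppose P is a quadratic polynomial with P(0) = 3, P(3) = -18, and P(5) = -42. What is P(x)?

Write P(x) = ax^2 + bx + c. Substituting each data point gives a linear system:
  c = 3
  9a + 3b + c = -18
  25a + 5b + c = -42
Solving the system yields a = -1, b = -4, c = 3.
So P(x) = -x^2 - 4x + 3.
Check: P(5) = -42. ✓

P(x) = -x^2 - 4x + 3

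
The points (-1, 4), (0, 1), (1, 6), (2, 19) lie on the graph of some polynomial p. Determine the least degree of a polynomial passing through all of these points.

Forward differences of the values at t = -1, 0, 1, 2:
  p  : 4  1  6  19
  Δ  : -3  5  13
  Δ^2: 8  8
  Δ^3: 0
The second differences are constant (8) and nonzero, while all higher differences vanish, so the minimal degree is 2.

2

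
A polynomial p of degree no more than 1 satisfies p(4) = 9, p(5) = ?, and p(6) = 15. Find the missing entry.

The 2 known points determine the degree-1 polynomial uniquely.
Write p(u) = au + b. Substituting each data point gives a linear system:
  4a + b = 9
  6a + b = 15
Solving the system yields a = 3, b = -3.
So p(u) = 3u - 3.
Then p(5) = 12.

12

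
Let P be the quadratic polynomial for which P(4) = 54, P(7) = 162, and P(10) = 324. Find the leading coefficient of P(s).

Write P(s) = as^2 + bs + c. Substituting each data point gives a linear system:
  16a + 4b + c = 54
  49a + 7b + c = 162
  100a + 10b + c = 324
Solving the system yields a = 3, b = 3, c = -6.
So P(s) = 3s^2 + 3s - 6.
The leading coefficient is 3.

3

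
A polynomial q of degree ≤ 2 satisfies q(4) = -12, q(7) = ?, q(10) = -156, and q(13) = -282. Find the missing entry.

-66

The 3 known points determine the degree-2 polynomial uniquely.
Write q(t) = at^2 + bt + c. Substituting each data point gives a linear system:
  16a + 4b + c = -12
  100a + 10b + c = -156
  169a + 13b + c = -282
Solving the system yields a = -2, b = 4, c = 4.
So q(t) = -2t^2 + 4t + 4.
Then q(7) = -66.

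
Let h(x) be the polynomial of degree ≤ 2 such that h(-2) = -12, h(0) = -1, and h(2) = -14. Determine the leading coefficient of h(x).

Write h(x) = ax^2 + bx + c. Substituting each data point gives a linear system:
  4a - 2b + c = -12
  c = -1
  4a + 2b + c = -14
Solving the system yields a = -3, b = -1/2, c = -1.
So h(x) = -3x^2 - (1/2)x - 1.
The leading coefficient is -3.

-3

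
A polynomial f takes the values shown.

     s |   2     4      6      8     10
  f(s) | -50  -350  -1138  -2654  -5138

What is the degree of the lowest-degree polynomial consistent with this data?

Forward differences of the values at s = 2, 4, 6, 8, 10:
  f  : -50  -350  -1138  -2654  -5138
  Δ  : -300  -788  -1516  -2484
  Δ^2: -488  -728  -968
  Δ^3: -240  -240
  Δ^4: 0
The third differences are constant (-240) and nonzero, while all higher differences vanish, so the minimal degree is 3.

3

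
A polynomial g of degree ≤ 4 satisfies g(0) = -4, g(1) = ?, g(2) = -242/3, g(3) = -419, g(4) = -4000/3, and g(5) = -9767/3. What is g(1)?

-19/3

On equispaced nodes a degree-4 polynomial has vanishing fifth forward difference, so
  - g(0) + 5·g(1) - 10·g(2) + 10·g(3) - 5·g(4) + g(5) = 0.
Substituting the known values and solving for g(1):
  5·g(1) = -95/3
  g(1) = -19/3.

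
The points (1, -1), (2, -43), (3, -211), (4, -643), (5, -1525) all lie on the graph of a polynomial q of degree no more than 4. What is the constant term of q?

Write q(n) = an^4 + bn^3 + cn^2 + dn + e. Substituting each data point gives a linear system:
  a + b + c + d + e = -1
  16a + 8b + 4c + 2d + e = -43
  81a + 27b + 9c + 3d + e = -211
  256a + 64b + 16c + 4d + e = -643
  625a + 125b + 25c + 5d + e = -1525
Solving the system yields a = -2, b = -3, c = 5, d = -6, e = 5.
So q(n) = -2n^4 - 3n^3 + 5n^2 - 6n + 5.
The constant term is 5.

5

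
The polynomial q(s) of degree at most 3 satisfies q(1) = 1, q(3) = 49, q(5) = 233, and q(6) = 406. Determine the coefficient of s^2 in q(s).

Write q(s) = as^3 + bs^2 + cs + d. Substituting each data point gives a linear system:
  a + b + c + d = 1
  27a + 9b + 3c + d = 49
  125a + 25b + 5c + d = 233
  216a + 36b + 6c + d = 406
Solving the system yields a = 2, b = -1, c = 2, d = -2.
So q(s) = 2s^3 - s^2 + 2s - 2.
The coefficient of s^2 is -1.

-1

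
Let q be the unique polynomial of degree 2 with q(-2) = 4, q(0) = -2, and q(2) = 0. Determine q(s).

q(s) = s^2 - s - 2

Using the Lagrange interpolation formula with nodes -2, 0, 2:
  L_0(s) = s(s - 2) / 8
  L_1(s) = (s + 2)(s - 2) / -4
  L_2(s) = (s + 2)s / 8
Then q(s) = 4·L_0(s) - 2·L_1(s) + 0·L_2(s).
Expanding and collecting terms gives q(s) = s² - s - 2.
Check: q(0) = -2. ✓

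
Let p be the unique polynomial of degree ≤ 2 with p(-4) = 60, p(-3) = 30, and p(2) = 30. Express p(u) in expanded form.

Write p(u) = au^2 + bu + c. Substituting each data point gives a linear system:
  16a - 4b + c = 60
  9a - 3b + c = 30
  4a + 2b + c = 30
Solving the system yields a = 5, b = 5, c = 0.
So p(u) = 5u^2 + 5u.
Check: p(-4) = 60. ✓

p(u) = 5u^2 + 5u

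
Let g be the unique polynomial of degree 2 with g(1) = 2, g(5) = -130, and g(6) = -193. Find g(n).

Write g(n) = an^2 + bn + c. Substituting each data point gives a linear system:
  a + b + c = 2
  25a + 5b + c = -130
  36a + 6b + c = -193
Solving the system yields a = -6, b = 3, c = 5.
So g(n) = -6n² + 3n + 5.
Check: g(6) = -193. ✓

g(n) = -6n^2 + 3n + 5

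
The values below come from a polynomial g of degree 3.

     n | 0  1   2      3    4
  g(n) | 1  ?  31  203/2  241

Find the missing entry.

On equispaced nodes a degree-3 polynomial has vanishing fourth forward difference, so
  g(0) - 4·g(1) + 6·g(2) - 4·g(3) + g(4) = 0.
Substituting the known values and solving for g(1):
  -4·g(1) = -22
  g(1) = 11/2.

11/2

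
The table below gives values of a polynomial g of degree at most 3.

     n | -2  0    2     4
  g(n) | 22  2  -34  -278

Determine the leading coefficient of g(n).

-4

Write g(n) = an^3 + bn^2 + cn + d. Substituting each data point gives a linear system:
  -8a + 4b - 2c + d = 22
  d = 2
  8a + 4b + 2c + d = -34
  64a + 16b + 4c + d = -278
Solving the system yields a = -4, b = -2, c = 2, d = 2.
So g(n) = -4n^3 - 2n^2 + 2n + 2.
The leading coefficient is -4.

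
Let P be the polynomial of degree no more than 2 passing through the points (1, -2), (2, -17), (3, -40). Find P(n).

P(n) = -4n^2 - 3n + 5

Write P(n) = an^2 + bn + c. Substituting each data point gives a linear system:
  a + b + c = -2
  4a + 2b + c = -17
  9a + 3b + c = -40
Solving the system yields a = -4, b = -3, c = 5.
So P(n) = -4n^2 - 3n + 5.
Check: P(1) = -2. ✓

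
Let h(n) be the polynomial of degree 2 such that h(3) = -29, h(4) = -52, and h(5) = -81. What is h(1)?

Using the Lagrange interpolation formula with nodes 3, 4, 5:
  L_0(n) = (n - 4)(n - 5) / 2
  L_1(n) = (n - 3)(n - 5) / -1
  L_2(n) = (n - 3)(n - 4) / 2
Then h(n) = -29·L_0(n) - 52·L_1(n) - 81·L_2(n).
Expanding and collecting terms gives h(n) = -3n^2 - 2n + 4.
Evaluating at n = 1: h(1) = -1.

-1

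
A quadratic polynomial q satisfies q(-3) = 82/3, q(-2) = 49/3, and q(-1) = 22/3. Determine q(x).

q(x) = x^2 - 6x + 1/3

Using the Lagrange interpolation formula with nodes -3, -2, -1:
  L_0(x) = (x + 2)(x + 1) / 2
  L_1(x) = (x + 3)(x + 1) / -1
  L_2(x) = (x + 3)(x + 2) / 2
Then q(x) = 82/3·L_0(x) + 49/3·L_1(x) + 22/3·L_2(x).
Expanding and collecting terms gives q(x) = x^2 - 6x + 1/3.
Check: q(-3) = 82/3. ✓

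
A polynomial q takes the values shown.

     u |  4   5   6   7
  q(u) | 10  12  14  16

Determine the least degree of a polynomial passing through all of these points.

1

Forward differences of the values at u = 4, 5, 6, 7:
  q  : 10  12  14  16
  Δ  : 2  2  2
  Δ^2: 0  0
  Δ^3: 0
The first differences are constant (2) and nonzero, while all higher differences vanish, so the minimal degree is 1.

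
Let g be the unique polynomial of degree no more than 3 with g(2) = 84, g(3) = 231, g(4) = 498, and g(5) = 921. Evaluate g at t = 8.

3486

Using the Lagrange interpolation formula with nodes 2, 3, 4, 5:
  L_0(t) = (t - 3)(t - 4)(t - 5) / -6
  L_1(t) = (t - 2)(t - 4)(t - 5) / 2
  L_2(t) = (t - 2)(t - 3)(t - 5) / -2
  L_3(t) = (t - 2)(t - 3)(t - 4) / 6
Then g(t) = 84·L_0(t) + 231·L_1(t) + 498·L_2(t) + 921·L_3(t).
Expanding and collecting terms gives g(t) = 6t³ + 6t² + 3t + 6.
Evaluating at t = 8: g(8) = 3486.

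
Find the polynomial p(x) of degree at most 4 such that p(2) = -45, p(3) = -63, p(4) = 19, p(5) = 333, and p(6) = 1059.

p(x) = 2x^4 - 6x^3 - 6x^2 - 4x + 3

Write p(x) = ax^4 + bx^3 + cx^2 + dx + e. Substituting each data point gives a linear system:
  16a + 8b + 4c + 2d + e = -45
  81a + 27b + 9c + 3d + e = -63
  256a + 64b + 16c + 4d + e = 19
  625a + 125b + 25c + 5d + e = 333
  1296a + 216b + 36c + 6d + e = 1059
Solving the system yields a = 2, b = -6, c = -6, d = -4, e = 3.
So p(x) = 2x⁴ - 6x³ - 6x² - 4x + 3.
Check: p(4) = 19. ✓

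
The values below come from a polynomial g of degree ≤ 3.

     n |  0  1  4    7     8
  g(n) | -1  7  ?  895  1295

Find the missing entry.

199

The 4 known points determine the degree-3 polynomial uniquely.
Write g(n) = an^3 + bn^2 + cn + d. Substituting each data point gives a linear system:
  d = -1
  a + b + c + d = 7
  343a + 49b + 7c + d = 895
  512a + 64b + 8c + d = 1295
Solving the system yields a = 2, b = 4, c = 2, d = -1.
So g(n) = 2n^3 + 4n^2 + 2n - 1.
Then g(4) = 199.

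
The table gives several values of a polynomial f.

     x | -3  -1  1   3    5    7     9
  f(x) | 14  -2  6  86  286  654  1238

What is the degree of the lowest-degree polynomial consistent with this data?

3

Forward differences of the values at x = -3, -1, 1, 3, 5, 7, 9:
  f  : 14  -2  6  86  286  654  1238
  Δ  : -16  8  80  200  368  584
  Δ^2: 24  72  120  168  216
  Δ^3: 48  48  48  48
  Δ^4: 0  0  0
  Δ^5: 0  0
  Δ^6: 0
The third differences are constant (48) and nonzero, while all higher differences vanish, so the minimal degree is 3.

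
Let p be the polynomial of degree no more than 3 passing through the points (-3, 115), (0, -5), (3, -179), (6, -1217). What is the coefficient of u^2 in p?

-3

Write p(u) = au^3 + bu^2 + cu + d. Substituting each data point gives a linear system:
  -27a + 9b - 3c + d = 115
  d = -5
  27a + 9b + 3c + d = -179
  216a + 36b + 6c + d = -1217
Solving the system yields a = -5, b = -3, c = -4, d = -5.
So p(u) = -5u^3 - 3u^2 - 4u - 5.
The coefficient of u^2 is -3.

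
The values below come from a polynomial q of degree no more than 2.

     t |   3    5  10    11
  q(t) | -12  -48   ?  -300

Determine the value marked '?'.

The 3 known points determine the degree-2 polynomial uniquely.
Write q(t) = at^2 + bt + c. Substituting each data point gives a linear system:
  9a + 3b + c = -12
  25a + 5b + c = -48
  121a + 11b + c = -300
Solving the system yields a = -3, b = 6, c = -3.
So q(t) = -3t² + 6t - 3.
Then q(10) = -243.

-243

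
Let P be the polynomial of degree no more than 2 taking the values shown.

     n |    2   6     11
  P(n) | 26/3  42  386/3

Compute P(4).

64/3

Using the Lagrange interpolation formula with nodes 2, 6, 11:
  L_0(n) = (n - 6)(n - 11) / 36
  L_1(n) = (n - 2)(n - 11) / -20
  L_2(n) = (n - 2)(n - 6) / 45
Then P(n) = 26/3·L_0(n) + 42·L_1(n) + 386/3·L_2(n).
Expanding and collecting terms gives P(n) = n^2 + (1/3)n + 4.
Evaluating at n = 4: P(4) = 64/3.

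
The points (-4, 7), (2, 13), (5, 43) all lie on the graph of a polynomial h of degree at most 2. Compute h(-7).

31

Write h(s) = as^2 + bs + c. Substituting each data point gives a linear system:
  16a - 4b + c = 7
  4a + 2b + c = 13
  25a + 5b + c = 43
Solving the system yields a = 1, b = 3, c = 3.
So h(s) = s² + 3s + 3.
Then h(-7) = 31.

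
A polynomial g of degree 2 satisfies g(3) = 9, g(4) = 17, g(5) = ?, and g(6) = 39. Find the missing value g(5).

27

On equispaced nodes a degree-2 polynomial has vanishing third forward difference, so
  - g(3) + 3·g(4) - 3·g(5) + g(6) = 0.
Substituting the known values and solving for g(5):
  -3·g(5) = -81
  g(5) = 27.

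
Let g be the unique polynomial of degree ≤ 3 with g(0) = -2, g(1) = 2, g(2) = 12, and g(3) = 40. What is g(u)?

Using the Lagrange interpolation formula with nodes 0, 1, 2, 3:
  L_0(u) = (u - 1)(u - 2)(u - 3) / -6
  L_1(u) = u(u - 2)(u - 3) / 2
  L_2(u) = u(u - 1)(u - 3) / -2
  L_3(u) = u(u - 1)(u - 2) / 6
Then g(u) = -2·L_0(u) + 2·L_1(u) + 12·L_2(u) + 40·L_3(u).
Expanding and collecting terms gives g(u) = 2u^3 - 3u^2 + 5u - 2.
Check: g(1) = 2. ✓

g(u) = 2u^3 - 3u^2 + 5u - 2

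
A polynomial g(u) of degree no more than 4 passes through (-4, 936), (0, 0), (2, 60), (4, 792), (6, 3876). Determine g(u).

g(u) = 3u^4 - u^3 + 6u^2 - 2u

Write g(u) = au^4 + bu^3 + cu^2 + du + e. Substituting each data point gives a linear system:
  256a - 64b + 16c - 4d + e = 936
  e = 0
  16a + 8b + 4c + 2d + e = 60
  256a + 64b + 16c + 4d + e = 792
  1296a + 216b + 36c + 6d + e = 3876
Solving the system yields a = 3, b = -1, c = 6, d = -2, e = 0.
So g(u) = 3u⁴ - u³ + 6u² - 2u.
Check: g(6) = 3876. ✓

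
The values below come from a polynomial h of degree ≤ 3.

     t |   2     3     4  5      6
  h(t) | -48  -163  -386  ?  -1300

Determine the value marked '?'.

On equispaced nodes a degree-3 polynomial has vanishing fourth forward difference, so
  h(2) - 4·h(3) + 6·h(4) - 4·h(5) + h(6) = 0.
Substituting the known values and solving for h(5):
  -4·h(5) = 3012
  h(5) = -753.

-753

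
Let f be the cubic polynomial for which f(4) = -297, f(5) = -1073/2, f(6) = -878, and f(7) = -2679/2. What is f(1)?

Using the Lagrange interpolation formula with nodes 4, 5, 6, 7:
  L_0(u) = (u - 5)(u - 6)(u - 7) / -6
  L_1(u) = (u - 4)(u - 6)(u - 7) / 2
  L_2(u) = (u - 4)(u - 5)(u - 7) / -2
  L_3(u) = (u - 4)(u - 5)(u - 6) / 6
Then f(u) = -297·L_0(u) - 1073/2·L_1(u) - 878·L_2(u) - 2679/2·L_3(u).
Expanding and collecting terms gives f(u) = -3u³ - 6u² - (5/2)u + 1.
Evaluating at u = 1: f(1) = -21/2.

-21/2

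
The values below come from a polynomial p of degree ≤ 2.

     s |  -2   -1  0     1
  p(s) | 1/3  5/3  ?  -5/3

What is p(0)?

1

The 3 known points determine the degree-2 polynomial uniquely.
Write p(s) = as^2 + bs + c. Substituting each data point gives a linear system:
  4a - 2b + c = 1/3
  a - b + c = 5/3
  a + b + c = -5/3
Solving the system yields a = -1, b = -5/3, c = 1.
So p(s) = -s^2 - (5/3)s + 1.
Then p(0) = 1.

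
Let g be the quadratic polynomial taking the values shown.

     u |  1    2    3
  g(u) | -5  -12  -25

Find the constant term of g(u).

Write g(u) = au^2 + bu + c. Substituting each data point gives a linear system:
  a + b + c = -5
  4a + 2b + c = -12
  9a + 3b + c = -25
Solving the system yields a = -3, b = 2, c = -4.
So g(u) = -3u^2 + 2u - 4.
The constant term is -4.

-4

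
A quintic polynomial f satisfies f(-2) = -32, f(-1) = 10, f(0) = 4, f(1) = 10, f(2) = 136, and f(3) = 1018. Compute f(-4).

-3140

Forward differences of the values at s = -2, -1, 0, 1, 2, 3:
  f  : -32  10  4  10  136  1018
  Δ  : 42  -6  6  126  882
  Δ^2: -48  12  120  756
  Δ^3: 60  108  636
  Δ^4: 48  528
  Δ^5: 480
The fifth differences are constant, confirming degree 5.
Interpolating (Newton forward form) and evaluating at s = -4 gives f(-4) = -3140.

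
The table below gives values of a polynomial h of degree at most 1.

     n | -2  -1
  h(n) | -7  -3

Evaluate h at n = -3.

-11

Using the Lagrange interpolation formula with nodes -2, -1:
  L_0(n) = (n + 1) / -1
  L_1(n) = (n + 2) / 1
Then h(n) = -7·L_0(n) - 3·L_1(n).
Expanding and collecting terms gives h(n) = 4n + 1.
Evaluating at n = -3: h(-3) = -11.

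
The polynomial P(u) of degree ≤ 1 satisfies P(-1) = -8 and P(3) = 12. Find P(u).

P(u) = 5u - 3

Write P(u) = au + b. Substituting each data point gives a linear system:
  -a + b = -8
  3a + b = 12
Solving the system yields a = 5, b = -3.
So P(u) = 5u - 3.
Check: P(-1) = -8. ✓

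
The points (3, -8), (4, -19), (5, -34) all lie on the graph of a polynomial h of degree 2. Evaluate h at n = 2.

Using the Lagrange interpolation formula with nodes 3, 4, 5:
  L_0(n) = (n - 4)(n - 5) / 2
  L_1(n) = (n - 3)(n - 5) / -1
  L_2(n) = (n - 3)(n - 4) / 2
Then h(n) = -8·L_0(n) - 19·L_1(n) - 34·L_2(n).
Expanding and collecting terms gives h(n) = -2n^2 + 3n + 1.
Evaluating at n = 2: h(2) = -1.

-1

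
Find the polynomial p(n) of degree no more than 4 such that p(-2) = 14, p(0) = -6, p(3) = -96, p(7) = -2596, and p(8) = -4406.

Write p(n) = an^4 + bn^3 + cn^2 + dn + e. Substituting each data point gives a linear system:
  16a - 8b + 4c - 2d + e = 14
  e = -6
  81a + 27b + 9c + 3d + e = -96
  2401a + 343b + 49c + 7d + e = -2596
  4096a + 512b + 64c + 8d + e = -4406
Solving the system yields a = -1, b = -1, c = 4, d = -6, e = -6.
So p(n) = -n⁴ - n³ + 4n² - 6n - 6.
Check: p(3) = -96. ✓

p(n) = -n^4 - n^3 + 4n^2 - 6n - 6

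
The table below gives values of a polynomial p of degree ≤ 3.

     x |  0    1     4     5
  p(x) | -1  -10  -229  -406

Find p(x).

p(x) = -2x^3 - 6x^2 - x - 1

Using the Lagrange interpolation formula with nodes 0, 1, 4, 5:
  L_0(x) = (x - 1)(x - 4)(x - 5) / -20
  L_1(x) = x(x - 4)(x - 5) / 12
  L_2(x) = x(x - 1)(x - 5) / -12
  L_3(x) = x(x - 1)(x - 4) / 20
Then p(x) = -1·L_0(x) - 10·L_1(x) - 229·L_2(x) - 406·L_3(x).
Expanding and collecting terms gives p(x) = -2x³ - 6x² - x - 1.
Check: p(4) = -229. ✓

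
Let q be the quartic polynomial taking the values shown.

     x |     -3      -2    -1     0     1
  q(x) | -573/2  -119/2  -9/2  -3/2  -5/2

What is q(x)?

q(x) = -3x^4 + 2x^3 + x^2 - x - 3/2

Write q(x) = ax^4 + bx^3 + cx^2 + dx + e. Substituting each data point gives a linear system:
  81a - 27b + 9c - 3d + e = -573/2
  16a - 8b + 4c - 2d + e = -119/2
  a - b + c - d + e = -9/2
  e = -3/2
  a + b + c + d + e = -5/2
Solving the system yields a = -3, b = 2, c = 1, d = -1, e = -3/2.
So q(x) = -3x^4 + 2x^3 + x^2 - x - 3/2.
Check: q(1) = -5/2. ✓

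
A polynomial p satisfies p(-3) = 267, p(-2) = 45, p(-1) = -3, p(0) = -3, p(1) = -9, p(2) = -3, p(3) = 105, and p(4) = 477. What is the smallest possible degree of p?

4

Forward differences of the values at s = -3, -2, -1, 0, 1, 2, 3, 4:
  p  : 267  45  -3  -3  -9  -3  105  477
  Δ  : -222  -48  0  -6  6  108  372
  Δ^2: 174  48  -6  12  102  264
  Δ^3: -126  -54  18  90  162
  Δ^4: 72  72  72  72
  Δ^5: 0  0  0
  Δ^6: 0  0
  Δ^7: 0
The fourth differences are constant (72) and nonzero, while all higher differences vanish, so the minimal degree is 4.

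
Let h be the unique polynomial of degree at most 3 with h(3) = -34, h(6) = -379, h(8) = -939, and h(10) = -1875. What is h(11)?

Using the Lagrange interpolation formula with nodes 3, 6, 8, 10:
  L_0(n) = (n - 6)(n - 8)(n - 10) / -105
  L_1(n) = (n - 3)(n - 8)(n - 10) / 24
  L_2(n) = (n - 3)(n - 6)(n - 10) / -20
  L_3(n) = (n - 3)(n - 6)(n - 8) / 56
Then h(n) = -34·L_0(n) - 379·L_1(n) - 939·L_2(n) - 1875·L_3(n).
Expanding and collecting terms gives h(n) = -2n³ + n² + 2n + 5.
Evaluating at n = 11: h(11) = -2514.

-2514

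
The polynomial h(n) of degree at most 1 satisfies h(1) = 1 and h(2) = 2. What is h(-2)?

-2

Using the Lagrange interpolation formula with nodes 1, 2:
  L_0(n) = (n - 2) / -1
  L_1(n) = (n - 1) / 1
Then h(n) = 1·L_0(n) + 2·L_1(n).
Expanding and collecting terms gives h(n) = n.
Evaluating at n = -2: h(-2) = -2.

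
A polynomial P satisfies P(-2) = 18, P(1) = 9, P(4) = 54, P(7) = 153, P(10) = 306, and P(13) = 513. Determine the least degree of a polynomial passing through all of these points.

2

Forward differences of the values at t = -2, 1, 4, 7, 10, 13:
  P  : 18  9  54  153  306  513
  Δ  : -9  45  99  153  207
  Δ^2: 54  54  54  54
  Δ^3: 0  0  0
  Δ^4: 0  0
  Δ^5: 0
The second differences are constant (54) and nonzero, while all higher differences vanish, so the minimal degree is 2.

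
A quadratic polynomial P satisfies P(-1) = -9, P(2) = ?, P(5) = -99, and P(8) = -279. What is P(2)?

-9

The 3 known points determine the degree-2 polynomial uniquely.
Write P(t) = at^2 + bt + c. Substituting each data point gives a linear system:
  a - b + c = -9
  25a + 5b + c = -99
  64a + 8b + c = -279
Solving the system yields a = -5, b = 5, c = 1.
So P(t) = -5t^2 + 5t + 1.
Then P(2) = -9.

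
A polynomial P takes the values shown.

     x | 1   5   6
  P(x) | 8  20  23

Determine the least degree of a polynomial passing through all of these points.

1

Divided differences on the nodes 1, 5, 6:
  order 0: 8  20  23
  order 1: 3  3
  order 2: 0
The order-1 divided differences are all 3 (nonzero) and every higher order vanishes, so the data lies on a polynomial of degree exactly 1.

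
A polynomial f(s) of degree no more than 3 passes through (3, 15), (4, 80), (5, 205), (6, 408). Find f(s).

f(s) = 3s^3 - 6s^2 - 4s

Write f(s) = as^3 + bs^2 + cs + d. Substituting each data point gives a linear system:
  27a + 9b + 3c + d = 15
  64a + 16b + 4c + d = 80
  125a + 25b + 5c + d = 205
  216a + 36b + 6c + d = 408
Solving the system yields a = 3, b = -6, c = -4, d = 0.
So f(s) = 3s^3 - 6s^2 - 4s.
Check: f(3) = 15. ✓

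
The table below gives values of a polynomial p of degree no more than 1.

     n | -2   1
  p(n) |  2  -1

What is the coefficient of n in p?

Write p(n) = an + b. Substituting each data point gives a linear system:
  -2a + b = 2
  a + b = -1
Solving the system yields a = -1, b = 0.
So p(n) = -n.
The leading coefficient is -1.

-1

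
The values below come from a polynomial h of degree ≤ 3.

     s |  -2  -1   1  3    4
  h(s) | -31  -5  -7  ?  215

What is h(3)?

The 4 known points determine the degree-3 polynomial uniquely.
Write h(s) = as^3 + bs^2 + cs + d. Substituting each data point gives a linear system:
  -8a + 4b - 2c + d = -31
  -a + b - c + d = -5
  a + b + c + d = -7
  64a + 16b + 4c + d = 215
Solving the system yields a = 4, b = -1, c = -5, d = -5.
So h(s) = 4s³ - s² - 5s - 5.
Then h(3) = 79.

79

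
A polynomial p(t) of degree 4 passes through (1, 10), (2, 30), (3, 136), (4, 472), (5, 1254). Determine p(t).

Write p(t) = at^4 + bt^3 + ct^2 + dt + e. Substituting each data point gives a linear system:
  a + b + c + d + e = 10
  16a + 8b + 4c + 2d + e = 30
  81a + 27b + 9c + 3d + e = 136
  256a + 64b + 16c + 4d + e = 472
  625a + 125b + 25c + 5d + e = 1254
Solving the system yields a = 3, b = -6, c = 4, d = 5, e = 4.
So p(t) = 3t⁴ - 6t³ + 4t² + 5t + 4.
Check: p(4) = 472. ✓

p(t) = 3t^4 - 6t^3 + 4t^2 + 5t + 4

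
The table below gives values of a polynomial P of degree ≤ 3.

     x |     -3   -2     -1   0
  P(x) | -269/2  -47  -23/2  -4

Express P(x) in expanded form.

P(x) = 4x^3 - 2x^2 + (3/2)x - 4

Write P(x) = ax^3 + bx^2 + cx + d. Substituting each data point gives a linear system:
  -27a + 9b - 3c + d = -269/2
  -8a + 4b - 2c + d = -47
  -a + b - c + d = -23/2
  d = -4
Solving the system yields a = 4, b = -2, c = 3/2, d = -4.
So P(x) = 4x³ - 2x² + (3/2)x - 4.
Check: P(-1) = -23/2. ✓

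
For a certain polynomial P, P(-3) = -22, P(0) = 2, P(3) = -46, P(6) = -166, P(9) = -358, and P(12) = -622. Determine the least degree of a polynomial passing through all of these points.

2

Forward differences of the values at x = -3, 0, 3, 6, 9, 12:
  P  : -22  2  -46  -166  -358  -622
  Δ  : 24  -48  -120  -192  -264
  Δ^2: -72  -72  -72  -72
  Δ^3: 0  0  0
  Δ^4: 0  0
  Δ^5: 0
The second differences are constant (-72) and nonzero, while all higher differences vanish, so the minimal degree is 2.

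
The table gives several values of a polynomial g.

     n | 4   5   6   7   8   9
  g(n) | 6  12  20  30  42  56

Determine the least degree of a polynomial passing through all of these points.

Forward differences of the values at n = 4, 5, 6, 7, 8, 9:
  g  : 6  12  20  30  42  56
  Δ  : 6  8  10  12  14
  Δ^2: 2  2  2  2
  Δ^3: 0  0  0
  Δ^4: 0  0
  Δ^5: 0
The second differences are constant (2) and nonzero, while all higher differences vanish, so the minimal degree is 2.

2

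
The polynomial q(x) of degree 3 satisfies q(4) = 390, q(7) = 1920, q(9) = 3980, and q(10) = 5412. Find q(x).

q(x) = 5x^3 + 4x^2 + x + 2

Using the Lagrange interpolation formula with nodes 4, 7, 9, 10:
  L_0(x) = (x - 7)(x - 9)(x - 10) / -90
  L_1(x) = (x - 4)(x - 9)(x - 10) / 18
  L_2(x) = (x - 4)(x - 7)(x - 10) / -10
  L_3(x) = (x - 4)(x - 7)(x - 9) / 18
Then q(x) = 390·L_0(x) + 1920·L_1(x) + 3980·L_2(x) + 5412·L_3(x).
Expanding and collecting terms gives q(x) = 5x^3 + 4x^2 + x + 2.
Check: q(4) = 390. ✓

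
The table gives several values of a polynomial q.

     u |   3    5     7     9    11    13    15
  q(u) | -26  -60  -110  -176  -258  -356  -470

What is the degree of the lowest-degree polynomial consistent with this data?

2

Forward differences of the values at u = 3, 5, 7, 9, 11, 13, 15:
  q  : -26  -60  -110  -176  -258  -356  -470
  Δ  : -34  -50  -66  -82  -98  -114
  Δ^2: -16  -16  -16  -16  -16
  Δ^3: 0  0  0  0
  Δ^4: 0  0  0
  Δ^5: 0  0
  Δ^6: 0
The second differences are constant (-16) and nonzero, while all higher differences vanish, so the minimal degree is 2.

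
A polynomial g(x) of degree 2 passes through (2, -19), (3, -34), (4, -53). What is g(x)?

Using the Lagrange interpolation formula with nodes 2, 3, 4:
  L_0(x) = (x - 3)(x - 4) / 2
  L_1(x) = (x - 2)(x - 4) / -1
  L_2(x) = (x - 2)(x - 3) / 2
Then g(x) = -19·L_0(x) - 34·L_1(x) - 53·L_2(x).
Expanding and collecting terms gives g(x) = -2x² - 5x - 1.
Check: g(3) = -34. ✓

g(x) = -2x^2 - 5x - 1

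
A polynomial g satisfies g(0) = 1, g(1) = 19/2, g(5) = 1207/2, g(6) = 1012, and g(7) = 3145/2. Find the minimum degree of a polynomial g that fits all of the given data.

Divided differences on the nodes 0, 1, 5, 6, 7:
  order 0: 1  19/2  1207/2  1012  3145/2
  order 1: 17/2  297/2  817/2  1121/2
  order 2: 28  52  76
  order 3: 4  4
  order 4: 0
The order-3 divided differences are all 4 (nonzero) and every higher order vanishes, so the data lies on a polynomial of degree exactly 3.

3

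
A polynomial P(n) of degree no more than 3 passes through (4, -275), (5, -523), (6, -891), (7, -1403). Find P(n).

Using the Lagrange interpolation formula with nodes 4, 5, 6, 7:
  L_0(n) = (n - 5)(n - 6)(n - 7) / -6
  L_1(n) = (n - 4)(n - 6)(n - 7) / 2
  L_2(n) = (n - 4)(n - 5)(n - 7) / -2
  L_3(n) = (n - 4)(n - 5)(n - 6) / 6
Then P(n) = -275·L_0(n) - 523·L_1(n) - 891·L_2(n) - 1403·L_3(n).
Expanding and collecting terms gives P(n) = -4n^3 - 4n - 3.
Check: P(7) = -1403. ✓

P(n) = -4n^3 - 4n - 3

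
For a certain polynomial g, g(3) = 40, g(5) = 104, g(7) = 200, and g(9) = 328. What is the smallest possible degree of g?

Forward differences of the values at x = 3, 5, 7, 9:
  g  : 40  104  200  328
  Δ  : 64  96  128
  Δ^2: 32  32
  Δ^3: 0
The second differences are constant (32) and nonzero, while all higher differences vanish, so the minimal degree is 2.

2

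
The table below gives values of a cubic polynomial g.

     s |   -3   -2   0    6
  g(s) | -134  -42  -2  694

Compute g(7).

Using the Lagrange interpolation formula with nodes -3, -2, 0, 6:
  L_0(s) = (s + 2)s(s - 6) / -27
  L_1(s) = (s + 3)s(s - 6) / 16
  L_2(s) = (s + 3)(s + 2)(s - 6) / -36
  L_3(s) = (s + 3)(s + 2)s / 432
Then g(s) = -134·L_0(s) - 42·L_1(s) - 2·L_2(s) + 694·L_3(s).
Expanding and collecting terms gives g(s) = 4s^3 - 4s^2 - 4s - 2.
Evaluating at s = 7: g(7) = 1146.

1146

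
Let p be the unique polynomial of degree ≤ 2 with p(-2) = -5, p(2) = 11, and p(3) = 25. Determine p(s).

Using the Lagrange interpolation formula with nodes -2, 2, 3:
  L_0(s) = (s - 2)(s - 3) / 20
  L_1(s) = (s + 2)(s - 3) / -4
  L_2(s) = (s + 2)(s - 2) / 5
Then p(s) = -5·L_0(s) + 11·L_1(s) + 25·L_2(s).
Expanding and collecting terms gives p(s) = 2s^2 + 4s - 5.
Check: p(2) = 11. ✓

p(s) = 2s^2 + 4s - 5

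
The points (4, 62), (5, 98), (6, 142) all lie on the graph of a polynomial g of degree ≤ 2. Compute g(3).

34

Forward differences of the values at s = 4, 5, 6:
  g  : 62  98  142
  Δ  : 36  44
  Δ^2: 8
The second differences are constant, confirming degree 2.
Interpolating (Newton forward form) and evaluating at s = 3 gives g(3) = 34.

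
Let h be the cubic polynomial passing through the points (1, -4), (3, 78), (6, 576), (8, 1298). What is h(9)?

1812

Using the Lagrange interpolation formula with nodes 1, 3, 6, 8:
  L_0(n) = (n - 3)(n - 6)(n - 8) / -70
  L_1(n) = (n - 1)(n - 6)(n - 8) / 30
  L_2(n) = (n - 1)(n - 3)(n - 8) / -30
  L_3(n) = (n - 1)(n - 3)(n - 6) / 70
Then h(n) = -4·L_0(n) + 78·L_1(n) + 576·L_2(n) + 1298·L_3(n).
Expanding and collecting terms gives h(n) = 2n³ + 5n² - 5n - 6.
Evaluating at n = 9: h(9) = 1812.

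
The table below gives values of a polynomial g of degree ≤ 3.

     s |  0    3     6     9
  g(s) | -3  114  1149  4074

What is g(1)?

Using the Lagrange interpolation formula with nodes 0, 3, 6, 9:
  L_0(s) = (s - 3)(s - 6)(s - 9) / -162
  L_1(s) = s(s - 6)(s - 9) / 54
  L_2(s) = s(s - 3)(s - 9) / -54
  L_3(s) = s(s - 3)(s - 6) / 162
Then g(s) = -3·L_0(s) + 114·L_1(s) + 1149·L_2(s) + 4074·L_3(s).
Expanding and collecting terms gives g(s) = 6s³ - 3s² - 6s - 3.
Evaluating at s = 1: g(1) = -6.

-6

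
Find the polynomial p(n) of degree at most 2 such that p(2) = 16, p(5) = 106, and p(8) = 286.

p(n) = 5n^2 - 5n + 6

Using the Lagrange interpolation formula with nodes 2, 5, 8:
  L_0(n) = (n - 5)(n - 8) / 18
  L_1(n) = (n - 2)(n - 8) / -9
  L_2(n) = (n - 2)(n - 5) / 18
Then p(n) = 16·L_0(n) + 106·L_1(n) + 286·L_2(n).
Expanding and collecting terms gives p(n) = 5n^2 - 5n + 6.
Check: p(5) = 106. ✓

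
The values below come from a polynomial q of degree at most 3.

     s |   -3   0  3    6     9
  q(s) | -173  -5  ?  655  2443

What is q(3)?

55

The 4 known points determine the degree-3 polynomial uniquely.
Write q(s) = as^3 + bs^2 + cs + d. Substituting each data point gives a linear system:
  -27a + 9b - 3c + d = -173
  d = -5
  216a + 36b + 6c + d = 655
  729a + 81b + 9c + d = 2443
Solving the system yields a = 4, b = -6, c = 2, d = -5.
So q(s) = 4s^3 - 6s^2 + 2s - 5.
Then q(3) = 55.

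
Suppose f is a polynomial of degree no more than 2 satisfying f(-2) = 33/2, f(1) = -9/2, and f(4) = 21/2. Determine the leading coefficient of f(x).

Write f(x) = ax^2 + bx + c. Substituting each data point gives a linear system:
  4a - 2b + c = 33/2
  a + b + c = -9/2
  16a + 4b + c = 21/2
Solving the system yields a = 2, b = -5, c = -3/2.
So f(x) = 2x² - 5x - 3/2.
The leading coefficient is 2.

2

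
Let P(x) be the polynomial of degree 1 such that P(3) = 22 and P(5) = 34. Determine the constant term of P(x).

Write P(x) = ax + b. Substituting each data point gives a linear system:
  3a + b = 22
  5a + b = 34
Solving the system yields a = 6, b = 4.
So P(x) = 6x + 4.
The constant term is 4.

4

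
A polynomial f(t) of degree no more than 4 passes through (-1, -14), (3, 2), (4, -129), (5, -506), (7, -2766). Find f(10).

-14061

Write f(t) = at^4 + bt^3 + ct^2 + dt + e. Substituting each data point gives a linear system:
  a - b + c - d + e = -14
  81a + 27b + 9c + 3d + e = 2
  256a + 64b + 16c + 4d + e = -129
  625a + 125b + 25c + 5d + e = -506
  2401a + 343b + 49c + 7d + e = -2766
Solving the system yields a = -2, b = 6, c = -1, d = 4, e = -1.
So f(t) = -2t⁴ + 6t³ - t² + 4t - 1.
Then f(10) = -14061.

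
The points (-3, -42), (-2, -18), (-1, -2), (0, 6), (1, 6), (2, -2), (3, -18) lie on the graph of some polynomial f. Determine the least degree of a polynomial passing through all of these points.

2

Forward differences of the values at u = -3, -2, -1, 0, 1, 2, 3:
  f  : -42  -18  -2  6  6  -2  -18
  Δ  : 24  16  8  0  -8  -16
  Δ^2: -8  -8  -8  -8  -8
  Δ^3: 0  0  0  0
  Δ^4: 0  0  0
  Δ^5: 0  0
  Δ^6: 0
The second differences are constant (-8) and nonzero, while all higher differences vanish, so the minimal degree is 2.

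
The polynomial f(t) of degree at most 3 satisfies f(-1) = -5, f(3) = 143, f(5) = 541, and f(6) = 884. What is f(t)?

f(t) = 3t^3 + 6t^2 + 4t - 4

Write f(t) = at^3 + bt^2 + ct + d. Substituting each data point gives a linear system:
  -a + b - c + d = -5
  27a + 9b + 3c + d = 143
  125a + 25b + 5c + d = 541
  216a + 36b + 6c + d = 884
Solving the system yields a = 3, b = 6, c = 4, d = -4.
So f(t) = 3t³ + 6t² + 4t - 4.
Check: f(-1) = -5. ✓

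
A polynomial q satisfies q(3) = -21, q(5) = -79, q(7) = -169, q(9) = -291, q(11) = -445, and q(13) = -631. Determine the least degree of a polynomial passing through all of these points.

2

Forward differences of the values at s = 3, 5, 7, 9, 11, 13:
  q  : -21  -79  -169  -291  -445  -631
  Δ  : -58  -90  -122  -154  -186
  Δ^2: -32  -32  -32  -32
  Δ^3: 0  0  0
  Δ^4: 0  0
  Δ^5: 0
The second differences are constant (-32) and nonzero, while all higher differences vanish, so the minimal degree is 2.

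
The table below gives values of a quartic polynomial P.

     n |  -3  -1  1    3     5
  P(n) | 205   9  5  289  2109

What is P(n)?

Using the Lagrange interpolation formula with nodes -3, -1, 1, 3, 5:
  L_0(n) = (n + 1)(n - 1)(n - 3)(n - 5) / 384
  L_1(n) = (n + 3)(n - 1)(n - 3)(n - 5) / -96
  L_2(n) = (n + 3)(n + 1)(n - 3)(n - 5) / 64
  L_3(n) = (n + 3)(n + 1)(n - 1)(n - 5) / -96
  L_4(n) = (n + 3)(n + 1)(n - 1)(n - 3) / 384
Then P(n) = 205·L_0(n) + 9·L_1(n) + 5·L_2(n) + 289·L_3(n) + 2109·L_4(n).
Expanding and collecting terms gives P(n) = 3n^4 + 2n^3 - 4n + 4.
Check: P(-1) = 9. ✓

P(n) = 3n^4 + 2n^3 - 4n + 4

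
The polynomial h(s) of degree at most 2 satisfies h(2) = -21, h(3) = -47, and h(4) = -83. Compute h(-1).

-3

Using the Lagrange interpolation formula with nodes 2, 3, 4:
  L_0(s) = (s - 3)(s - 4) / 2
  L_1(s) = (s - 2)(s - 4) / -1
  L_2(s) = (s - 2)(s - 3) / 2
Then h(s) = -21·L_0(s) - 47·L_1(s) - 83·L_2(s).
Expanding and collecting terms gives h(s) = -5s^2 - s + 1.
Evaluating at s = -1: h(-1) = -3.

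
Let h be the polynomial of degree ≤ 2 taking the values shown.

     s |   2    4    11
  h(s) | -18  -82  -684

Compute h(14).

Write h(s) = as^2 + bs + c. Substituting each data point gives a linear system:
  4a + 2b + c = -18
  16a + 4b + c = -82
  121a + 11b + c = -684
Solving the system yields a = -6, b = 4, c = -2.
So h(s) = -6s^2 + 4s - 2.
Then h(14) = -1122.

-1122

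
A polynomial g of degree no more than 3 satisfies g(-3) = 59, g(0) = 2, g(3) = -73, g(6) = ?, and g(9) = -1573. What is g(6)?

The 4 known points determine the degree-3 polynomial uniquely.
Write g(u) = au^3 + bu^2 + cu + d. Substituting each data point gives a linear system:
  -27a + 9b - 3c + d = 59
  d = 2
  27a + 9b + 3c + d = -73
  729a + 81b + 9c + d = -1573
Solving the system yields a = -2, b = -1, c = -4, d = 2.
So g(u) = -2u^3 - u^2 - 4u + 2.
Then g(6) = -490.

-490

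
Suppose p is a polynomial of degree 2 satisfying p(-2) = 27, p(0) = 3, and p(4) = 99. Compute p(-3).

Write p(t) = at^2 + bt + c. Substituting each data point gives a linear system:
  4a - 2b + c = 27
  c = 3
  16a + 4b + c = 99
Solving the system yields a = 6, b = 0, c = 3.
So p(t) = 6t^2 + 3.
Then p(-3) = 57.

57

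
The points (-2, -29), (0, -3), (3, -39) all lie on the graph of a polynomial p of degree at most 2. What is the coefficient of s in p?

3

Write p(s) = as^2 + bs + c. Substituting each data point gives a linear system:
  4a - 2b + c = -29
  c = -3
  9a + 3b + c = -39
Solving the system yields a = -5, b = 3, c = -3.
So p(s) = -5s^2 + 3s - 3.
The coefficient of s is 3.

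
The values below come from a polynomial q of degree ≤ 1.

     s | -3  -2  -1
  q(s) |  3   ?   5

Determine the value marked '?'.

4

On equispaced nodes a degree-1 polynomial has vanishing second forward difference, so
  q(-3) - 2·q(-2) + q(-1) = 0.
Substituting the known values and solving for q(-2):
  -2·q(-2) = -8
  q(-2) = 4.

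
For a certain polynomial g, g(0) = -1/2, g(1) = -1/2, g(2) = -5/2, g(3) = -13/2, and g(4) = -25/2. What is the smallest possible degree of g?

Forward differences of the values at u = 0, 1, 2, 3, 4:
  g  : -1/2  -1/2  -5/2  -13/2  -25/2
  Δ  : 0  -2  -4  -6
  Δ^2: -2  -2  -2
  Δ^3: 0  0
  Δ^4: 0
The second differences are constant (-2) and nonzero, while all higher differences vanish, so the minimal degree is 2.

2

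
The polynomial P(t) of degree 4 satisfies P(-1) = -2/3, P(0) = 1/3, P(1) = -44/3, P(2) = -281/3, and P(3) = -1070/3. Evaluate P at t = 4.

-2987/3

Using the Lagrange interpolation formula with nodes -1, 0, 1, 2, 3:
  L_0(t) = t(t - 1)(t - 2)(t - 3) / 24
  L_1(t) = (t + 1)(t - 1)(t - 2)(t - 3) / -6
  L_2(t) = (t + 1)t(t - 2)(t - 3) / 4
  L_3(t) = (t + 1)t(t - 1)(t - 3) / -6
  L_4(t) = (t + 1)t(t - 1)(t - 2) / 24
Then P(t) = -2/3·L_0(t) + 1/3·L_1(t) - 44/3·L_2(t) - 281/3·L_3(t) - 1070/3·L_4(t).
Expanding and collecting terms gives P(t) = -3t^4 - 2t^3 - 5t^2 - 5t + 1/3.
Evaluating at t = 4: P(4) = -2987/3.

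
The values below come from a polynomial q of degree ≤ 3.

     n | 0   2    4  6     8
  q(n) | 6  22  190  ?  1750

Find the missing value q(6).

702

The 4 known points determine the degree-3 polynomial uniquely.
Write q(n) = an^3 + bn^2 + cn + d. Substituting each data point gives a linear system:
  d = 6
  8a + 4b + 2c + d = 22
  64a + 16b + 4c + d = 190
  512a + 64b + 8c + d = 1750
Solving the system yields a = 4, b = -5, c = 2, d = 6.
So q(n) = 4n^3 - 5n^2 + 2n + 6.
Then q(6) = 702.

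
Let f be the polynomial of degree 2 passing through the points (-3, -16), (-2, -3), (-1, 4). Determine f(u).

Write f(u) = au^2 + bu + c. Substituting each data point gives a linear system:
  9a - 3b + c = -16
  4a - 2b + c = -3
  a - b + c = 4
Solving the system yields a = -3, b = -2, c = 5.
So f(u) = -3u^2 - 2u + 5.
Check: f(-3) = -16. ✓

f(u) = -3u^2 - 2u + 5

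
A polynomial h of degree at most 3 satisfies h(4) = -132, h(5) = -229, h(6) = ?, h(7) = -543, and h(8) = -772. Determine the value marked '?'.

On equispaced nodes a degree-3 polynomial has vanishing fourth forward difference, so
  h(4) - 4·h(5) + 6·h(6) - 4·h(7) + h(8) = 0.
Substituting the known values and solving for h(6):
  6·h(6) = -2184
  h(6) = -364.

-364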